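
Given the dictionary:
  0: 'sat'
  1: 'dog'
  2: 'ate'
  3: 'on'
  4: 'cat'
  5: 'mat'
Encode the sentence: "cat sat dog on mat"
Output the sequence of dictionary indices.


Look up each word in the dictionary:
  'cat' -> 4
  'sat' -> 0
  'dog' -> 1
  'on' -> 3
  'mat' -> 5

Encoded: [4, 0, 1, 3, 5]


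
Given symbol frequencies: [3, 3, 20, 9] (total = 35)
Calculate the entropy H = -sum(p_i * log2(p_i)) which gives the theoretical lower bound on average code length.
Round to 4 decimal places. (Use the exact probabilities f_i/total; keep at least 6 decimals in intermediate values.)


Per-symbol terms -p_i * log2(p_i) with p_i = f_i/35:
  p = 3/35 = 0.085714: log2(p) = -3.544321, -p*log2(p) = 0.303799
  p = 3/35 = 0.085714: log2(p) = -3.544321, -p*log2(p) = 0.303799
  p = 20/35 = 0.571429: log2(p) = -0.807355, -p*log2(p) = 0.461346
  p = 9/35 = 0.257143: log2(p) = -1.959358, -p*log2(p) = 0.503835
H = 0.303799 + 0.303799 + 0.461346 + 0.503835 = 1.572779

H = 1.5728 bits/symbol


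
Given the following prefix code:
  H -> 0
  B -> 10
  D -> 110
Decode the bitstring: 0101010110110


Decoding step by step:
Bits 0 -> H
Bits 10 -> B
Bits 10 -> B
Bits 10 -> B
Bits 110 -> D
Bits 110 -> D


Decoded message: HBBBDD


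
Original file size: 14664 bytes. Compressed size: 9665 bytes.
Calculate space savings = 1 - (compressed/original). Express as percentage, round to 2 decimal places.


ratio = compressed/original = 9665/14664 = 0.659097
savings = 1 - ratio = 1 - 0.659097 = 0.340903
as a percentage: 0.340903 * 100 = 34.09%

Space savings = 1 - 9665/14664 = 34.09%


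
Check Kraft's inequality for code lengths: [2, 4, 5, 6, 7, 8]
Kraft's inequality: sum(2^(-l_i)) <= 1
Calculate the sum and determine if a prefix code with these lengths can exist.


Sum = 2^(-2) + 2^(-4) + 2^(-5) + 2^(-6) + 2^(-7) + 2^(-8)
    = 0.25 + 0.0625 + 0.03125 + 0.015625 + 0.0078125 + 0.00390625
    = 95/256 = 0.37109375
Since 0.37109375 <= 1, Kraft's inequality IS satisfied.
A prefix code with these lengths CAN exist.

Kraft sum = 0.37109375. Satisfied.


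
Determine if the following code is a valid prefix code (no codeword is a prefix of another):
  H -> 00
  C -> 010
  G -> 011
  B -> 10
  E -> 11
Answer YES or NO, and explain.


Checking each pair (does one codeword prefix another?):
  H='00' vs C='010': no prefix
  H='00' vs G='011': no prefix
  H='00' vs B='10': no prefix
  H='00' vs E='11': no prefix
  C='010' vs H='00': no prefix
  C='010' vs G='011': no prefix
  C='010' vs B='10': no prefix
  C='010' vs E='11': no prefix
  G='011' vs H='00': no prefix
  G='011' vs C='010': no prefix
  G='011' vs B='10': no prefix
  G='011' vs E='11': no prefix
  B='10' vs H='00': no prefix
  B='10' vs C='010': no prefix
  B='10' vs G='011': no prefix
  B='10' vs E='11': no prefix
  E='11' vs H='00': no prefix
  E='11' vs C='010': no prefix
  E='11' vs G='011': no prefix
  E='11' vs B='10': no prefix
No violation found over all pairs.

YES -- this is a valid prefix code. No codeword is a prefix of any other codeword.


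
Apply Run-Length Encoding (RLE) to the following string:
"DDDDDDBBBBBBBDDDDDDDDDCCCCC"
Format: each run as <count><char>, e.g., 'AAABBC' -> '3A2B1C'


Scanning runs left to right:
  i=0: run of 'D' x 6 -> '6D'
  i=6: run of 'B' x 7 -> '7B'
  i=13: run of 'D' x 9 -> '9D'
  i=22: run of 'C' x 5 -> '5C'

RLE = 6D7B9D5C


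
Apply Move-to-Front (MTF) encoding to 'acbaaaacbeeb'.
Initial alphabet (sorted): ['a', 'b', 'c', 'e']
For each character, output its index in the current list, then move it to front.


MTF encoding:
'a': index 0 in ['a', 'b', 'c', 'e'] -> ['a', 'b', 'c', 'e']
'c': index 2 in ['a', 'b', 'c', 'e'] -> ['c', 'a', 'b', 'e']
'b': index 2 in ['c', 'a', 'b', 'e'] -> ['b', 'c', 'a', 'e']
'a': index 2 in ['b', 'c', 'a', 'e'] -> ['a', 'b', 'c', 'e']
'a': index 0 in ['a', 'b', 'c', 'e'] -> ['a', 'b', 'c', 'e']
'a': index 0 in ['a', 'b', 'c', 'e'] -> ['a', 'b', 'c', 'e']
'a': index 0 in ['a', 'b', 'c', 'e'] -> ['a', 'b', 'c', 'e']
'c': index 2 in ['a', 'b', 'c', 'e'] -> ['c', 'a', 'b', 'e']
'b': index 2 in ['c', 'a', 'b', 'e'] -> ['b', 'c', 'a', 'e']
'e': index 3 in ['b', 'c', 'a', 'e'] -> ['e', 'b', 'c', 'a']
'e': index 0 in ['e', 'b', 'c', 'a'] -> ['e', 'b', 'c', 'a']
'b': index 1 in ['e', 'b', 'c', 'a'] -> ['b', 'e', 'c', 'a']


Output: [0, 2, 2, 2, 0, 0, 0, 2, 2, 3, 0, 1]


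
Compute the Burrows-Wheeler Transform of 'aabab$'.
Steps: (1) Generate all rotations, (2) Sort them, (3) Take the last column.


Rotations (sorted):
  0: $aabab -> last char: b
  1: aabab$ -> last char: $
  2: ab$aab -> last char: b
  3: abab$a -> last char: a
  4: b$aaba -> last char: a
  5: bab$aa -> last char: a


BWT = b$baaa


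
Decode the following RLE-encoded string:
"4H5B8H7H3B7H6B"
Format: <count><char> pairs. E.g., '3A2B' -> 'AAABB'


Expanding each <count><char> pair:
  4H -> 'HHHH'
  5B -> 'BBBBB'
  8H -> 'HHHHHHHH'
  7H -> 'HHHHHHH'
  3B -> 'BBB'
  7H -> 'HHHHHHH'
  6B -> 'BBBBBB'

Decoded = HHHHBBBBBHHHHHHHHHHHHHHHBBBHHHHHHHBBBBBB


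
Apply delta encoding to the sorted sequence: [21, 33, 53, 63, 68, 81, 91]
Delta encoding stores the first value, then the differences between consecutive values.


First value: 21
Deltas:
  33 - 21 = 12
  53 - 33 = 20
  63 - 53 = 10
  68 - 63 = 5
  81 - 68 = 13
  91 - 81 = 10


Delta encoded: [21, 12, 20, 10, 5, 13, 10]


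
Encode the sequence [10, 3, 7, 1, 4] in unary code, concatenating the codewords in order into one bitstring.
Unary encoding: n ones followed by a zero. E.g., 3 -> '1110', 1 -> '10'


Encode each number as n ones followed by a terminating 0:
  10 -> 11111111110 (11 bits)
  3 -> 1110 (4 bits)
  7 -> 11111110 (8 bits)
  1 -> 10 (2 bits)
  4 -> 11110 (5 bits)
Total length = 11 + 4 + 8 + 2 + 5 = 30 bits.

Unary([10, 3, 7, 1, 4]) = 111111111101110111111101011110 (30 bits)


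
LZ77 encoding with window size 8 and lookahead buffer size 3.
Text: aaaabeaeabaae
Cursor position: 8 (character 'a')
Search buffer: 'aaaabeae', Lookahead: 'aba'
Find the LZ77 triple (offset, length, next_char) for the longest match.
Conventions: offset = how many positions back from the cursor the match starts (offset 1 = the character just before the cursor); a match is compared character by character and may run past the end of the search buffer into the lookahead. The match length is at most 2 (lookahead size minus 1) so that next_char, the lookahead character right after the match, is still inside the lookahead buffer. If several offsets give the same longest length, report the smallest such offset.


Try each offset into the search buffer:
  offset=1 (pos 7, char 'e'): match length 0
  offset=2 (pos 6, char 'a'): match length 1
  offset=3 (pos 5, char 'e'): match length 0
  offset=4 (pos 4, char 'b'): match length 0
  offset=5 (pos 3, char 'a'): match length 2
  offset=6 (pos 2, char 'a'): match length 1
  offset=7 (pos 1, char 'a'): match length 1
  offset=8 (pos 0, char 'a'): match length 1
Longest match has length 2 at offset 5.
next_char = character at position 8 + 2 = 10 -> 'a'

Best match: offset=5, length=2 (matching 'ab' starting at position 3)
LZ77 triple: (5, 2, 'a')


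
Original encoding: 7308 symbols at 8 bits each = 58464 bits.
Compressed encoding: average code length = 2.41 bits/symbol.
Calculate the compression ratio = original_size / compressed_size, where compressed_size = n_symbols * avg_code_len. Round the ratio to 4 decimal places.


original_size = n_symbols * orig_bits = 7308 * 8 = 58464 bits
compressed_size = n_symbols * avg_code_len = 7308 * 2.41 = 17612.28 bits
ratio = original_size / compressed_size = 58464 / 17612.28 = 3.3195

Compression ratio = 3.3195


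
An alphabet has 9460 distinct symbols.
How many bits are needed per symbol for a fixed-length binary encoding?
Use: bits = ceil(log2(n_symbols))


log2(9460) = 13.2076
Bracket: 2^13 = 8192 < 9460 <= 2^14 = 16384
So ceil(log2(9460)) = 14

bits = ceil(log2(9460)) = ceil(13.2076) = 14 bits


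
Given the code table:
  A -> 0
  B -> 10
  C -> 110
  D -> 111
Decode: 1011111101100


Decoding:
10 -> B
111 -> D
111 -> D
0 -> A
110 -> C
0 -> A


Result: BDDACA


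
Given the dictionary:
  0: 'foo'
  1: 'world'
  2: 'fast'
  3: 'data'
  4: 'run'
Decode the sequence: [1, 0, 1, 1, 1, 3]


Look up each index in the dictionary:
  1 -> 'world'
  0 -> 'foo'
  1 -> 'world'
  1 -> 'world'
  1 -> 'world'
  3 -> 'data'

Decoded: "world foo world world world data"


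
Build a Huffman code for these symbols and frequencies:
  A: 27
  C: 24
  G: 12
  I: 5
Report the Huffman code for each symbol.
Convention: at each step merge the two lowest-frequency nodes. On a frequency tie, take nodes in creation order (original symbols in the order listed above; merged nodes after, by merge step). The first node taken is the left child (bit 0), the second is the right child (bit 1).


Huffman tree construction:
Step 1: Merge I(5) + G(12) = 17
Step 2: Merge (I+G)(17) + C(24) = 41
Step 3: Merge A(27) + ((I+G)+C)(41) = 68
Read each symbol's code off the tree from the root (left child = 0, right child = 1).

Codes:
  A: 0 (length 1)
  C: 11 (length 2)
  G: 101 (length 3)
  I: 100 (length 3)
Average code length: 126/68 = 1.8529 bits/symbol


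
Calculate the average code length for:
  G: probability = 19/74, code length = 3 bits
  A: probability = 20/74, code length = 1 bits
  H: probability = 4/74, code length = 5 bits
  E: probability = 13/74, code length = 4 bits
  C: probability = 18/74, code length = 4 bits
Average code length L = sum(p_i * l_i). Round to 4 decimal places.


Weighted contributions p_i * l_i:
  G: (19/74) * 3 = 57/74
  A: (20/74) * 1 = 20/74
  H: (4/74) * 5 = 20/74
  E: (13/74) * 4 = 52/74
  C: (18/74) * 4 = 72/74
Sum = (57 + 20 + 20 + 52 + 72)/74 = 221/74

L = 221/74 = 2.9865 bits/symbol


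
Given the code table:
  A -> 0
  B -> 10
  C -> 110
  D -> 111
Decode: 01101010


Decoding:
0 -> A
110 -> C
10 -> B
10 -> B


Result: ACBB


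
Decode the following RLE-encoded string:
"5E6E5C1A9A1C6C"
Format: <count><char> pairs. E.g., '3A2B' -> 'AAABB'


Expanding each <count><char> pair:
  5E -> 'EEEEE'
  6E -> 'EEEEEE'
  5C -> 'CCCCC'
  1A -> 'A'
  9A -> 'AAAAAAAAA'
  1C -> 'C'
  6C -> 'CCCCCC'

Decoded = EEEEEEEEEEECCCCCAAAAAAAAAACCCCCCC


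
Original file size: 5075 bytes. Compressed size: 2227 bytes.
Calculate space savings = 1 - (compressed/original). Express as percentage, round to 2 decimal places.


ratio = compressed/original = 2227/5075 = 0.438818
savings = 1 - ratio = 1 - 0.438818 = 0.561182
as a percentage: 0.561182 * 100 = 56.12%

Space savings = 1 - 2227/5075 = 56.12%


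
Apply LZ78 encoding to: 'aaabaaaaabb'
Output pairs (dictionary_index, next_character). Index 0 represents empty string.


LZ78 encoding steps:
Dictionary: {0: ''}
Step 1: w='' (idx 0), next='a' -> output (0, 'a'), add 'a' as idx 1
Step 2: w='a' (idx 1), next='a' -> output (1, 'a'), add 'aa' as idx 2
Step 3: w='' (idx 0), next='b' -> output (0, 'b'), add 'b' as idx 3
Step 4: w='aa' (idx 2), next='a' -> output (2, 'a'), add 'aaa' as idx 4
Step 5: w='aa' (idx 2), next='b' -> output (2, 'b'), add 'aab' as idx 5
Step 6: w='b' (idx 3), end of input -> output (3, '')


Encoded: [(0, 'a'), (1, 'a'), (0, 'b'), (2, 'a'), (2, 'b'), (3, '')]


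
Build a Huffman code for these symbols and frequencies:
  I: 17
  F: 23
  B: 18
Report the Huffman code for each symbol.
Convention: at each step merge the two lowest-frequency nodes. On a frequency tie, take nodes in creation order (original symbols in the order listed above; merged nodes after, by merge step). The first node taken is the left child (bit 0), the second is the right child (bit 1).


Huffman tree construction:
Step 1: Merge I(17) + B(18) = 35
Step 2: Merge F(23) + (I+B)(35) = 58
Read each symbol's code off the tree from the root (left child = 0, right child = 1).

Codes:
  I: 10 (length 2)
  F: 0 (length 1)
  B: 11 (length 2)
Average code length: 93/58 = 1.6034 bits/symbol


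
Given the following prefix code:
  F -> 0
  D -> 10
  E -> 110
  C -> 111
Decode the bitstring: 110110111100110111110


Decoding step by step:
Bits 110 -> E
Bits 110 -> E
Bits 111 -> C
Bits 10 -> D
Bits 0 -> F
Bits 110 -> E
Bits 111 -> C
Bits 110 -> E


Decoded message: EECDFECE


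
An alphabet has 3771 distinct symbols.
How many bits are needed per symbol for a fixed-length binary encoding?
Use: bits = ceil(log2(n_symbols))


log2(3771) = 11.8807
Bracket: 2^11 = 2048 < 3771 <= 2^12 = 4096
So ceil(log2(3771)) = 12

bits = ceil(log2(3771)) = ceil(11.8807) = 12 bits


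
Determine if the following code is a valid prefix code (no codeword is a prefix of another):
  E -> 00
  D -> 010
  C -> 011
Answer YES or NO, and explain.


Checking each pair (does one codeword prefix another?):
  E='00' vs D='010': no prefix
  E='00' vs C='011': no prefix
  D='010' vs E='00': no prefix
  D='010' vs C='011': no prefix
  C='011' vs E='00': no prefix
  C='011' vs D='010': no prefix
No violation found over all pairs.

YES -- this is a valid prefix code. No codeword is a prefix of any other codeword.


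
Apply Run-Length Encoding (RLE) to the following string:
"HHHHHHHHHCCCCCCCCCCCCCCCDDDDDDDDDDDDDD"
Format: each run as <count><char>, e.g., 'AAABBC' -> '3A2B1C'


Scanning runs left to right:
  i=0: run of 'H' x 9 -> '9H'
  i=9: run of 'C' x 15 -> '15C'
  i=24: run of 'D' x 14 -> '14D'

RLE = 9H15C14D


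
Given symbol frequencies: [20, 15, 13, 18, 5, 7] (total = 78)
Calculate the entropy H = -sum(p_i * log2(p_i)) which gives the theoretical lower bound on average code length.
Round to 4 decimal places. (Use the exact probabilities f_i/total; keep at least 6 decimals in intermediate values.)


Per-symbol terms -p_i * log2(p_i) with p_i = f_i/78:
  p = 20/78 = 0.256410: log2(p) = -1.963474, -p*log2(p) = 0.503455
  p = 15/78 = 0.192308: log2(p) = -2.378512, -p*log2(p) = 0.457406
  p = 13/78 = 0.166667: log2(p) = -2.584963, -p*log2(p) = 0.430827
  p = 18/78 = 0.230769: log2(p) = -2.115477, -p*log2(p) = 0.488187
  p = 5/78 = 0.064103: log2(p) = -3.963474, -p*log2(p) = 0.254069
  p = 7/78 = 0.089744: log2(p) = -3.478047, -p*log2(p) = 0.312132
H = 0.503455 + 0.457406 + 0.430827 + 0.488187 + 0.254069 + 0.312132 = 2.446076

H = 2.4461 bits/symbol


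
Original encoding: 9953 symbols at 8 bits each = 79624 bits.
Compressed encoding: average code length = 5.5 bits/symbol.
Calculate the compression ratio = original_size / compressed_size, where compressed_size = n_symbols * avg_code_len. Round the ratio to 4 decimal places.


original_size = n_symbols * orig_bits = 9953 * 8 = 79624 bits
compressed_size = n_symbols * avg_code_len = 9953 * 5.5 = 54741.5 bits
ratio = original_size / compressed_size = 79624 / 54741.5 = 1.4545

Compression ratio = 1.4545


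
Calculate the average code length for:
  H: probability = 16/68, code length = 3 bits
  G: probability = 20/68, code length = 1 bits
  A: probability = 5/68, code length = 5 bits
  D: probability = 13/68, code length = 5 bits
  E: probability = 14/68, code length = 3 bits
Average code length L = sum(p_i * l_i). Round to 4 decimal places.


Weighted contributions p_i * l_i:
  H: (16/68) * 3 = 48/68
  G: (20/68) * 1 = 20/68
  A: (5/68) * 5 = 25/68
  D: (13/68) * 5 = 65/68
  E: (14/68) * 3 = 42/68
Sum = (48 + 20 + 25 + 65 + 42)/68 = 200/68

L = 200/68 = 2.9412 bits/symbol


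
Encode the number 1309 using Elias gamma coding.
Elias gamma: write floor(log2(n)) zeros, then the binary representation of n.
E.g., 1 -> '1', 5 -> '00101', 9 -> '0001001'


num_bits = floor(log2(1309)) + 1 = 11
leading_zeros = num_bits - 1 = 10
binary(1309) = 10100011101

Elias gamma(1309) = '0000000000' + '10100011101' = 000000000010100011101 (21 bits)


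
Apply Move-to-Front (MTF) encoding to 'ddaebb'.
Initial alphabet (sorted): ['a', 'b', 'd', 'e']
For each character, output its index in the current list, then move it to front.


MTF encoding:
'd': index 2 in ['a', 'b', 'd', 'e'] -> ['d', 'a', 'b', 'e']
'd': index 0 in ['d', 'a', 'b', 'e'] -> ['d', 'a', 'b', 'e']
'a': index 1 in ['d', 'a', 'b', 'e'] -> ['a', 'd', 'b', 'e']
'e': index 3 in ['a', 'd', 'b', 'e'] -> ['e', 'a', 'd', 'b']
'b': index 3 in ['e', 'a', 'd', 'b'] -> ['b', 'e', 'a', 'd']
'b': index 0 in ['b', 'e', 'a', 'd'] -> ['b', 'e', 'a', 'd']


Output: [2, 0, 1, 3, 3, 0]


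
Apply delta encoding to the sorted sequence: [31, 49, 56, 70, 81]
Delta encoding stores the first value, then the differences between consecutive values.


First value: 31
Deltas:
  49 - 31 = 18
  56 - 49 = 7
  70 - 56 = 14
  81 - 70 = 11


Delta encoded: [31, 18, 7, 14, 11]


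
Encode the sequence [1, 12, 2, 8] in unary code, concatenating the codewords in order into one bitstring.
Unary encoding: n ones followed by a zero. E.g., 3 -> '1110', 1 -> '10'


Encode each number as n ones followed by a terminating 0:
  1 -> 10 (2 bits)
  12 -> 1111111111110 (13 bits)
  2 -> 110 (3 bits)
  8 -> 111111110 (9 bits)
Total length = 2 + 13 + 3 + 9 = 27 bits.

Unary([1, 12, 2, 8]) = 101111111111110110111111110 (27 bits)


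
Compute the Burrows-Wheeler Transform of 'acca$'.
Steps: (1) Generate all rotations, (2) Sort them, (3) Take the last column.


Rotations (sorted):
  0: $acca -> last char: a
  1: a$acc -> last char: c
  2: acca$ -> last char: $
  3: ca$ac -> last char: c
  4: cca$a -> last char: a


BWT = ac$ca


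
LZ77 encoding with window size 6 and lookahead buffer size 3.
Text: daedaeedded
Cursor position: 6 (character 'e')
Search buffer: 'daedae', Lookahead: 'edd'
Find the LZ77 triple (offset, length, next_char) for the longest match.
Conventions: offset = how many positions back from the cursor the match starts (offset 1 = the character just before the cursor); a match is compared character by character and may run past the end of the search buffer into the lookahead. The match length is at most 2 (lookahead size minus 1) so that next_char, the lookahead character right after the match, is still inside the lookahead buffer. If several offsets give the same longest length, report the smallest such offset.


Try each offset into the search buffer:
  offset=1 (pos 5, char 'e'): match length 1
  offset=2 (pos 4, char 'a'): match length 0
  offset=3 (pos 3, char 'd'): match length 0
  offset=4 (pos 2, char 'e'): match length 2
  offset=5 (pos 1, char 'a'): match length 0
  offset=6 (pos 0, char 'd'): match length 0
Longest match has length 2 at offset 4.
next_char = character at position 6 + 2 = 8 -> 'd'

Best match: offset=4, length=2 (matching 'ed' starting at position 2)
LZ77 triple: (4, 2, 'd')


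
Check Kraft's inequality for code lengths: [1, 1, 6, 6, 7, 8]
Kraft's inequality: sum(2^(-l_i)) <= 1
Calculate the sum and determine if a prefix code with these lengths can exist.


Sum = 2^(-1) + 2^(-1) + 2^(-6) + 2^(-6) + 2^(-7) + 2^(-8)
    = 0.5 + 0.5 + 0.015625 + 0.015625 + 0.0078125 + 0.00390625
    = 267/256 = 1.04296875
Since 1.04296875 > 1, Kraft's inequality is NOT satisfied.
A prefix code with these lengths CANNOT exist.

Kraft sum = 1.04296875. Not satisfied.


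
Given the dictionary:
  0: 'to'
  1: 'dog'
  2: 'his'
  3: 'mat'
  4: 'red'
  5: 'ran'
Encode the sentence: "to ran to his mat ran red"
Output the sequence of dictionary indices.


Look up each word in the dictionary:
  'to' -> 0
  'ran' -> 5
  'to' -> 0
  'his' -> 2
  'mat' -> 3
  'ran' -> 5
  'red' -> 4

Encoded: [0, 5, 0, 2, 3, 5, 4]


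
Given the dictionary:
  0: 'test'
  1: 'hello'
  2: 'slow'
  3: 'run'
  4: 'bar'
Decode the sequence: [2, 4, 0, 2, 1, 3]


Look up each index in the dictionary:
  2 -> 'slow'
  4 -> 'bar'
  0 -> 'test'
  2 -> 'slow'
  1 -> 'hello'
  3 -> 'run'

Decoded: "slow bar test slow hello run"


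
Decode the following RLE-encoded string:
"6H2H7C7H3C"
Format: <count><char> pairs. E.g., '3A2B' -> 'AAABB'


Expanding each <count><char> pair:
  6H -> 'HHHHHH'
  2H -> 'HH'
  7C -> 'CCCCCCC'
  7H -> 'HHHHHHH'
  3C -> 'CCC'

Decoded = HHHHHHHHCCCCCCCHHHHHHHCCC


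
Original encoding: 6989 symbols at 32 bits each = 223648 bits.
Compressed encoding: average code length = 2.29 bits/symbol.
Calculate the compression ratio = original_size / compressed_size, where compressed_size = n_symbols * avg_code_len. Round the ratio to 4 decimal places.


original_size = n_symbols * orig_bits = 6989 * 32 = 223648 bits
compressed_size = n_symbols * avg_code_len = 6989 * 2.29 = 16004.81 bits
ratio = original_size / compressed_size = 223648 / 16004.81 = 13.9738

Compression ratio = 13.9738


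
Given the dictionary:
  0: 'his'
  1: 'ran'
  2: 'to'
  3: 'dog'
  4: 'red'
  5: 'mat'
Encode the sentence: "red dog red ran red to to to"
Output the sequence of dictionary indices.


Look up each word in the dictionary:
  'red' -> 4
  'dog' -> 3
  'red' -> 4
  'ran' -> 1
  'red' -> 4
  'to' -> 2
  'to' -> 2
  'to' -> 2

Encoded: [4, 3, 4, 1, 4, 2, 2, 2]


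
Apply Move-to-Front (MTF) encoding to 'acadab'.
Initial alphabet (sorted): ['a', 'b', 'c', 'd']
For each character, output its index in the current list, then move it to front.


MTF encoding:
'a': index 0 in ['a', 'b', 'c', 'd'] -> ['a', 'b', 'c', 'd']
'c': index 2 in ['a', 'b', 'c', 'd'] -> ['c', 'a', 'b', 'd']
'a': index 1 in ['c', 'a', 'b', 'd'] -> ['a', 'c', 'b', 'd']
'd': index 3 in ['a', 'c', 'b', 'd'] -> ['d', 'a', 'c', 'b']
'a': index 1 in ['d', 'a', 'c', 'b'] -> ['a', 'd', 'c', 'b']
'b': index 3 in ['a', 'd', 'c', 'b'] -> ['b', 'a', 'd', 'c']


Output: [0, 2, 1, 3, 1, 3]


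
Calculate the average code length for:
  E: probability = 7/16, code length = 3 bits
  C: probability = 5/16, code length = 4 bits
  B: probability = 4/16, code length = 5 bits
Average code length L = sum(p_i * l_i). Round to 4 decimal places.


Weighted contributions p_i * l_i:
  E: (7/16) * 3 = 21/16
  C: (5/16) * 4 = 20/16
  B: (4/16) * 5 = 20/16
Sum = (21 + 20 + 20)/16 = 61/16

L = 61/16 = 3.8125 bits/symbol


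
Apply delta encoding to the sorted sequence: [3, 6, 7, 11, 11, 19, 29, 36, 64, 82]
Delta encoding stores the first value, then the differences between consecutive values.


First value: 3
Deltas:
  6 - 3 = 3
  7 - 6 = 1
  11 - 7 = 4
  11 - 11 = 0
  19 - 11 = 8
  29 - 19 = 10
  36 - 29 = 7
  64 - 36 = 28
  82 - 64 = 18


Delta encoded: [3, 3, 1, 4, 0, 8, 10, 7, 28, 18]


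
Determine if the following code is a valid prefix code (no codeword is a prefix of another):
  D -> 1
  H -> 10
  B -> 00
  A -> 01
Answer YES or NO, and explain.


Checking each pair (does one codeword prefix another?):
  D='1' vs H='10': prefix -- VIOLATION

NO -- this is NOT a valid prefix code. D (1) is a prefix of H (10).


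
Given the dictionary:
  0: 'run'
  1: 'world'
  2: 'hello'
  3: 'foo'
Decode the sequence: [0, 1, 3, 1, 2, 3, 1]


Look up each index in the dictionary:
  0 -> 'run'
  1 -> 'world'
  3 -> 'foo'
  1 -> 'world'
  2 -> 'hello'
  3 -> 'foo'
  1 -> 'world'

Decoded: "run world foo world hello foo world"


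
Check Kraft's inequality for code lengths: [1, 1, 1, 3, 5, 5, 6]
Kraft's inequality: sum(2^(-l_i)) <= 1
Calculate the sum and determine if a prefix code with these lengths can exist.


Sum = 2^(-1) + 2^(-1) + 2^(-1) + 2^(-3) + 2^(-5) + 2^(-5) + 2^(-6)
    = 0.5 + 0.5 + 0.5 + 0.125 + 0.03125 + 0.03125 + 0.015625
    = 109/64 = 1.703125
Since 1.703125 > 1, Kraft's inequality is NOT satisfied.
A prefix code with these lengths CANNOT exist.

Kraft sum = 1.703125. Not satisfied.


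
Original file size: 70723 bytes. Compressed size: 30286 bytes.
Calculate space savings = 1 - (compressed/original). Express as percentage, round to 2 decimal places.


ratio = compressed/original = 30286/70723 = 0.428234
savings = 1 - ratio = 1 - 0.428234 = 0.571766
as a percentage: 0.571766 * 100 = 57.18%

Space savings = 1 - 30286/70723 = 57.18%


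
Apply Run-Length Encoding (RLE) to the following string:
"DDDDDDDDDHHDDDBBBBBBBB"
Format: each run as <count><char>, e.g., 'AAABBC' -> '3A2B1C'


Scanning runs left to right:
  i=0: run of 'D' x 9 -> '9D'
  i=9: run of 'H' x 2 -> '2H'
  i=11: run of 'D' x 3 -> '3D'
  i=14: run of 'B' x 8 -> '8B'

RLE = 9D2H3D8B


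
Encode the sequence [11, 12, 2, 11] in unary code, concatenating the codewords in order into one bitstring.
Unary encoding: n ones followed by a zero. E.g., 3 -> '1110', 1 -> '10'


Encode each number as n ones followed by a terminating 0:
  11 -> 111111111110 (12 bits)
  12 -> 1111111111110 (13 bits)
  2 -> 110 (3 bits)
  11 -> 111111111110 (12 bits)
Total length = 12 + 13 + 3 + 12 = 40 bits.

Unary([11, 12, 2, 11]) = 1111111111101111111111110110111111111110 (40 bits)


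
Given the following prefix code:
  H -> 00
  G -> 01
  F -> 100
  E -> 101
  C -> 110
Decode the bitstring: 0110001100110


Decoding step by step:
Bits 01 -> G
Bits 100 -> F
Bits 01 -> G
Bits 100 -> F
Bits 110 -> C


Decoded message: GFGFC


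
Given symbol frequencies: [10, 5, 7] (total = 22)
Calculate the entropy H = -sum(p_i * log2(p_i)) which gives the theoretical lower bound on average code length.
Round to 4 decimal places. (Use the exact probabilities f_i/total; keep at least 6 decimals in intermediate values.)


Per-symbol terms -p_i * log2(p_i) with p_i = f_i/22:
  p = 10/22 = 0.454545: log2(p) = -1.137504, -p*log2(p) = 0.517047
  p = 5/22 = 0.227273: log2(p) = -2.137504, -p*log2(p) = 0.485796
  p = 7/22 = 0.318182: log2(p) = -1.652077, -p*log2(p) = 0.525661
H = 0.517047 + 0.485796 + 0.525661 = 1.528504

H = 1.5285 bits/symbol


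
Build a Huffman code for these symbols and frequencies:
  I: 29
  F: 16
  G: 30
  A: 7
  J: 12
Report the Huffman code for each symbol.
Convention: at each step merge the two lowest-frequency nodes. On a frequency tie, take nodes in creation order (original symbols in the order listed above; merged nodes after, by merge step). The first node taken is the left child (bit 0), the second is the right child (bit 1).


Huffman tree construction:
Step 1: Merge A(7) + J(12) = 19
Step 2: Merge F(16) + (A+J)(19) = 35
Step 3: Merge I(29) + G(30) = 59
Step 4: Merge (F+(A+J))(35) + (I+G)(59) = 94
Read each symbol's code off the tree from the root (left child = 0, right child = 1).

Codes:
  I: 10 (length 2)
  F: 00 (length 2)
  G: 11 (length 2)
  A: 010 (length 3)
  J: 011 (length 3)
Average code length: 207/94 = 2.2021 bits/symbol


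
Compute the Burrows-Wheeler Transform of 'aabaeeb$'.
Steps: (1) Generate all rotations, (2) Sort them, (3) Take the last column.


Rotations (sorted):
  0: $aabaeeb -> last char: b
  1: aabaeeb$ -> last char: $
  2: abaeeb$a -> last char: a
  3: aeeb$aab -> last char: b
  4: b$aabaee -> last char: e
  5: baeeb$aa -> last char: a
  6: eb$aabae -> last char: e
  7: eeb$aaba -> last char: a


BWT = b$abeaea


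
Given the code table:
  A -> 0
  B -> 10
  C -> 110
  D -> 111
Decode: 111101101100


Decoding:
111 -> D
10 -> B
110 -> C
110 -> C
0 -> A


Result: DBCCA


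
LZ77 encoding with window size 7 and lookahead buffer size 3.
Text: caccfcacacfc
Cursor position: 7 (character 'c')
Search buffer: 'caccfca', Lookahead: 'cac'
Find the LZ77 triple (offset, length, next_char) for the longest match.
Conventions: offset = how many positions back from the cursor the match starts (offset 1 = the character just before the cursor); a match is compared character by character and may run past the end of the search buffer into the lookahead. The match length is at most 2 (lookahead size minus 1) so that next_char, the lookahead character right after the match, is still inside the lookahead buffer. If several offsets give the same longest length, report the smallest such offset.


Try each offset into the search buffer:
  offset=1 (pos 6, char 'a'): match length 0
  offset=2 (pos 5, char 'c'): match length 2
  offset=3 (pos 4, char 'f'): match length 0
  offset=4 (pos 3, char 'c'): match length 1
  offset=5 (pos 2, char 'c'): match length 1
  offset=6 (pos 1, char 'a'): match length 0
  offset=7 (pos 0, char 'c'): match length 2
Longest match has length 2, found at offsets 2, 7; take the smallest, offset 2.
next_char = character at position 7 + 2 = 9 -> 'c'

Best match: offset=2, length=2 (matching 'ca' starting at position 5)
LZ77 triple: (2, 2, 'c')


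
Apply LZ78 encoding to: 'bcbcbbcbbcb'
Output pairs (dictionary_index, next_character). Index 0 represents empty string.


LZ78 encoding steps:
Dictionary: {0: ''}
Step 1: w='' (idx 0), next='b' -> output (0, 'b'), add 'b' as idx 1
Step 2: w='' (idx 0), next='c' -> output (0, 'c'), add 'c' as idx 2
Step 3: w='b' (idx 1), next='c' -> output (1, 'c'), add 'bc' as idx 3
Step 4: w='b' (idx 1), next='b' -> output (1, 'b'), add 'bb' as idx 4
Step 5: w='c' (idx 2), next='b' -> output (2, 'b'), add 'cb' as idx 5
Step 6: w='bc' (idx 3), next='b' -> output (3, 'b'), add 'bcb' as idx 6


Encoded: [(0, 'b'), (0, 'c'), (1, 'c'), (1, 'b'), (2, 'b'), (3, 'b')]


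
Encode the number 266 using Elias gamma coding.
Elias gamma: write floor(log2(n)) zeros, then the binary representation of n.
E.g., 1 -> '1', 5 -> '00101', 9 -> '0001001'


num_bits = floor(log2(266)) + 1 = 9
leading_zeros = num_bits - 1 = 8
binary(266) = 100001010

Elias gamma(266) = '00000000' + '100001010' = 00000000100001010 (17 bits)


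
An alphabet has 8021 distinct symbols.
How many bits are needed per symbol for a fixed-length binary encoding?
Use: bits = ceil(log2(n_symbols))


log2(8021) = 12.9696
Bracket: 2^12 = 4096 < 8021 <= 2^13 = 8192
So ceil(log2(8021)) = 13

bits = ceil(log2(8021)) = ceil(12.9696) = 13 bits


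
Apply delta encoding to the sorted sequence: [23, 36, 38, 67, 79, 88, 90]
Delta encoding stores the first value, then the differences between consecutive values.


First value: 23
Deltas:
  36 - 23 = 13
  38 - 36 = 2
  67 - 38 = 29
  79 - 67 = 12
  88 - 79 = 9
  90 - 88 = 2


Delta encoded: [23, 13, 2, 29, 12, 9, 2]


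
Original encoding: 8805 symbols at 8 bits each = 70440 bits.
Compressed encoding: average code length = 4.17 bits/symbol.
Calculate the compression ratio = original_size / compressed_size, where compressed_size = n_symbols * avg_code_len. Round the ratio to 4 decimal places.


original_size = n_symbols * orig_bits = 8805 * 8 = 70440 bits
compressed_size = n_symbols * avg_code_len = 8805 * 4.17 = 36716.85 bits
ratio = original_size / compressed_size = 70440 / 36716.85 = 1.9185

Compression ratio = 1.9185


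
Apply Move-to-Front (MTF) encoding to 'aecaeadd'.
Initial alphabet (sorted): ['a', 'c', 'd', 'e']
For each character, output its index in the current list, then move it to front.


MTF encoding:
'a': index 0 in ['a', 'c', 'd', 'e'] -> ['a', 'c', 'd', 'e']
'e': index 3 in ['a', 'c', 'd', 'e'] -> ['e', 'a', 'c', 'd']
'c': index 2 in ['e', 'a', 'c', 'd'] -> ['c', 'e', 'a', 'd']
'a': index 2 in ['c', 'e', 'a', 'd'] -> ['a', 'c', 'e', 'd']
'e': index 2 in ['a', 'c', 'e', 'd'] -> ['e', 'a', 'c', 'd']
'a': index 1 in ['e', 'a', 'c', 'd'] -> ['a', 'e', 'c', 'd']
'd': index 3 in ['a', 'e', 'c', 'd'] -> ['d', 'a', 'e', 'c']
'd': index 0 in ['d', 'a', 'e', 'c'] -> ['d', 'a', 'e', 'c']


Output: [0, 3, 2, 2, 2, 1, 3, 0]


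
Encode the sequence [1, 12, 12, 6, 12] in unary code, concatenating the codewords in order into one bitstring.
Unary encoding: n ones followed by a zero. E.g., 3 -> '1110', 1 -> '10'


Encode each number as n ones followed by a terminating 0:
  1 -> 10 (2 bits)
  12 -> 1111111111110 (13 bits)
  12 -> 1111111111110 (13 bits)
  6 -> 1111110 (7 bits)
  12 -> 1111111111110 (13 bits)
Total length = 2 + 13 + 13 + 7 + 13 = 48 bits.

Unary([1, 12, 12, 6, 12]) = 101111111111110111111111111011111101111111111110 (48 bits)


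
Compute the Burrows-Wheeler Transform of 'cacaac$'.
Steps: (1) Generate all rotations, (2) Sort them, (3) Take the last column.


Rotations (sorted):
  0: $cacaac -> last char: c
  1: aac$cac -> last char: c
  2: ac$caca -> last char: a
  3: acaac$c -> last char: c
  4: c$cacaa -> last char: a
  5: caac$ca -> last char: a
  6: cacaac$ -> last char: $


BWT = ccacaa$


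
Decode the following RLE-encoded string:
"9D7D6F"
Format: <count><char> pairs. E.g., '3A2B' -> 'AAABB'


Expanding each <count><char> pair:
  9D -> 'DDDDDDDDD'
  7D -> 'DDDDDDD'
  6F -> 'FFFFFF'

Decoded = DDDDDDDDDDDDDDDDFFFFFF


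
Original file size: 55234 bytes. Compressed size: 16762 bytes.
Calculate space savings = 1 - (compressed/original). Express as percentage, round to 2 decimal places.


ratio = compressed/original = 16762/55234 = 0.303472
savings = 1 - ratio = 1 - 0.303472 = 0.696528
as a percentage: 0.696528 * 100 = 69.65%

Space savings = 1 - 16762/55234 = 69.65%


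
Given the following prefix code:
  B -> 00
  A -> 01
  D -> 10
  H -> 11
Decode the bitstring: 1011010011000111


Decoding step by step:
Bits 10 -> D
Bits 11 -> H
Bits 01 -> A
Bits 00 -> B
Bits 11 -> H
Bits 00 -> B
Bits 01 -> A
Bits 11 -> H


Decoded message: DHABHBAH


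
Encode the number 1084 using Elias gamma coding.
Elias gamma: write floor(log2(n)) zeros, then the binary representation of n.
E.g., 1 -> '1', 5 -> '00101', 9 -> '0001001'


num_bits = floor(log2(1084)) + 1 = 11
leading_zeros = num_bits - 1 = 10
binary(1084) = 10000111100

Elias gamma(1084) = '0000000000' + '10000111100' = 000000000010000111100 (21 bits)


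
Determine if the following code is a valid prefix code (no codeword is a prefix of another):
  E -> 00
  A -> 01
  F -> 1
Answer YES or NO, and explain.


Checking each pair (does one codeword prefix another?):
  E='00' vs A='01': no prefix
  E='00' vs F='1': no prefix
  A='01' vs E='00': no prefix
  A='01' vs F='1': no prefix
  F='1' vs E='00': no prefix
  F='1' vs A='01': no prefix
No violation found over all pairs.

YES -- this is a valid prefix code. No codeword is a prefix of any other codeword.


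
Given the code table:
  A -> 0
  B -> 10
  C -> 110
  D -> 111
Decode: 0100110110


Decoding:
0 -> A
10 -> B
0 -> A
110 -> C
110 -> C


Result: ABACC


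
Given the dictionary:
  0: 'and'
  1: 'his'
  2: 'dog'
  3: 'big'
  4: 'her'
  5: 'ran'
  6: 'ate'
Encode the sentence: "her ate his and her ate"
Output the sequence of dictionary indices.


Look up each word in the dictionary:
  'her' -> 4
  'ate' -> 6
  'his' -> 1
  'and' -> 0
  'her' -> 4
  'ate' -> 6

Encoded: [4, 6, 1, 0, 4, 6]


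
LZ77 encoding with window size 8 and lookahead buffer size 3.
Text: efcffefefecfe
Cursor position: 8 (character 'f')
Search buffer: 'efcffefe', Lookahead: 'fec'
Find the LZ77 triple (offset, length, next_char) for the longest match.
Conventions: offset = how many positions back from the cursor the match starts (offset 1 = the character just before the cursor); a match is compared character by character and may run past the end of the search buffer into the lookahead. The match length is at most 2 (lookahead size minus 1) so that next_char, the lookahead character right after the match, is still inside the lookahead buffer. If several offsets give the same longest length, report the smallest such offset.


Try each offset into the search buffer:
  offset=1 (pos 7, char 'e'): match length 0
  offset=2 (pos 6, char 'f'): match length 2
  offset=3 (pos 5, char 'e'): match length 0
  offset=4 (pos 4, char 'f'): match length 2
  offset=5 (pos 3, char 'f'): match length 1
  offset=6 (pos 2, char 'c'): match length 0
  offset=7 (pos 1, char 'f'): match length 1
  offset=8 (pos 0, char 'e'): match length 0
Longest match has length 2, found at offsets 2, 4; take the smallest, offset 2.
next_char = character at position 8 + 2 = 10 -> 'c'

Best match: offset=2, length=2 (matching 'fe' starting at position 6)
LZ77 triple: (2, 2, 'c')


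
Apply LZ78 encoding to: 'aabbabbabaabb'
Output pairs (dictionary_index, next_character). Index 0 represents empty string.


LZ78 encoding steps:
Dictionary: {0: ''}
Step 1: w='' (idx 0), next='a' -> output (0, 'a'), add 'a' as idx 1
Step 2: w='a' (idx 1), next='b' -> output (1, 'b'), add 'ab' as idx 2
Step 3: w='' (idx 0), next='b' -> output (0, 'b'), add 'b' as idx 3
Step 4: w='ab' (idx 2), next='b' -> output (2, 'b'), add 'abb' as idx 4
Step 5: w='ab' (idx 2), next='a' -> output (2, 'a'), add 'aba' as idx 5
Step 6: w='abb' (idx 4), end of input -> output (4, '')


Encoded: [(0, 'a'), (1, 'b'), (0, 'b'), (2, 'b'), (2, 'a'), (4, '')]


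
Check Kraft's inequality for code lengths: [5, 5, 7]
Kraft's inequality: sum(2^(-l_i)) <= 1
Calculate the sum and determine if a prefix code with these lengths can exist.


Sum = 2^(-5) + 2^(-5) + 2^(-7)
    = 0.03125 + 0.03125 + 0.0078125
    = 9/128 = 0.0703125
Since 0.0703125 <= 1, Kraft's inequality IS satisfied.
A prefix code with these lengths CAN exist.

Kraft sum = 0.0703125. Satisfied.


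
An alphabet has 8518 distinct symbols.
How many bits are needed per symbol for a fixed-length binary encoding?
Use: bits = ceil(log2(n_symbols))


log2(8518) = 13.0563
Bracket: 2^13 = 8192 < 8518 <= 2^14 = 16384
So ceil(log2(8518)) = 14

bits = ceil(log2(8518)) = ceil(13.0563) = 14 bits


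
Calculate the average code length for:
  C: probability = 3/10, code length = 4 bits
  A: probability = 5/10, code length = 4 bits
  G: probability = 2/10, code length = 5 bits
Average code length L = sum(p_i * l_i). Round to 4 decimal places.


Weighted contributions p_i * l_i:
  C: (3/10) * 4 = 12/10
  A: (5/10) * 4 = 20/10
  G: (2/10) * 5 = 10/10
Sum = (12 + 20 + 10)/10 = 42/10

L = 42/10 = 4.2000 bits/symbol


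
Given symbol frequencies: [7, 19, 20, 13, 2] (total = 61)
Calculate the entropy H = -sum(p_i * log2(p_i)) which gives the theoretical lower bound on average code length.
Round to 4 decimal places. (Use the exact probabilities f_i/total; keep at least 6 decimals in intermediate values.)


Per-symbol terms -p_i * log2(p_i) with p_i = f_i/61:
  p = 7/61 = 0.114754: log2(p) = -3.123382, -p*log2(p) = 0.358421
  p = 19/61 = 0.311475: log2(p) = -1.682810, -p*log2(p) = 0.524154
  p = 20/61 = 0.327869: log2(p) = -1.608809, -p*log2(p) = 0.527478
  p = 13/61 = 0.213115: log2(p) = -2.230298, -p*log2(p) = 0.475309
  p = 2/61 = 0.032787: log2(p) = -4.930737, -p*log2(p) = 0.161664
H = 0.358421 + 0.524154 + 0.527478 + 0.475309 + 0.161664 = 2.047026

H = 2.047 bits/symbol


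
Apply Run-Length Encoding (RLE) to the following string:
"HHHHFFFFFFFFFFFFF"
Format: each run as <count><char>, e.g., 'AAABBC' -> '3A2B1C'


Scanning runs left to right:
  i=0: run of 'H' x 4 -> '4H'
  i=4: run of 'F' x 13 -> '13F'

RLE = 4H13F


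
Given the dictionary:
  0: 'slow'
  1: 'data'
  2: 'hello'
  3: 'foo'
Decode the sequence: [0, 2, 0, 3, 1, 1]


Look up each index in the dictionary:
  0 -> 'slow'
  2 -> 'hello'
  0 -> 'slow'
  3 -> 'foo'
  1 -> 'data'
  1 -> 'data'

Decoded: "slow hello slow foo data data"


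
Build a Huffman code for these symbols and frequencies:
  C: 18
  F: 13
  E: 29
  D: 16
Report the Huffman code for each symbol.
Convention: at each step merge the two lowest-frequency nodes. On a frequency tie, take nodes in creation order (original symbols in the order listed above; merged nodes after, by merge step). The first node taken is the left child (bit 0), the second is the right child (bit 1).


Huffman tree construction:
Step 1: Merge F(13) + D(16) = 29
Step 2: Merge C(18) + E(29) = 47
Step 3: Merge (F+D)(29) + (C+E)(47) = 76
Read each symbol's code off the tree from the root (left child = 0, right child = 1).

Codes:
  C: 10 (length 2)
  F: 00 (length 2)
  E: 11 (length 2)
  D: 01 (length 2)
Average code length: 152/76 = 2.0000 bits/symbol


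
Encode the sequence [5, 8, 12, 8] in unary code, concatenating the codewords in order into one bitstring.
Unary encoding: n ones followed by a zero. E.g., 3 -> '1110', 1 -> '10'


Encode each number as n ones followed by a terminating 0:
  5 -> 111110 (6 bits)
  8 -> 111111110 (9 bits)
  12 -> 1111111111110 (13 bits)
  8 -> 111111110 (9 bits)
Total length = 6 + 9 + 13 + 9 = 37 bits.

Unary([5, 8, 12, 8]) = 1111101111111101111111111110111111110 (37 bits)


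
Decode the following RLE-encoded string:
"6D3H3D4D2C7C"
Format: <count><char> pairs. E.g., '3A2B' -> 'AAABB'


Expanding each <count><char> pair:
  6D -> 'DDDDDD'
  3H -> 'HHH'
  3D -> 'DDD'
  4D -> 'DDDD'
  2C -> 'CC'
  7C -> 'CCCCCCC'

Decoded = DDDDDDHHHDDDDDDDCCCCCCCCC


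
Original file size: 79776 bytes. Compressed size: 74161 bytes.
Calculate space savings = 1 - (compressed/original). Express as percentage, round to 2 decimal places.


ratio = compressed/original = 74161/79776 = 0.929615
savings = 1 - ratio = 1 - 0.929615 = 0.070385
as a percentage: 0.070385 * 100 = 7.04%

Space savings = 1 - 74161/79776 = 7.04%
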